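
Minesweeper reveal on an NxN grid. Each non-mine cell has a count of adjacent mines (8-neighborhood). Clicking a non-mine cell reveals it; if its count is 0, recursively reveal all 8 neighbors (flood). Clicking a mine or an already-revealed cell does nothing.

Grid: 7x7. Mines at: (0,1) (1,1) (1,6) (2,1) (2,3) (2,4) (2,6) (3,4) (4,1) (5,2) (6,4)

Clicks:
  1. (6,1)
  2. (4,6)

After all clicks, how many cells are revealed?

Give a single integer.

Answer: 9

Derivation:
Click 1 (6,1) count=1: revealed 1 new [(6,1)] -> total=1
Click 2 (4,6) count=0: revealed 8 new [(3,5) (3,6) (4,5) (4,6) (5,5) (5,6) (6,5) (6,6)] -> total=9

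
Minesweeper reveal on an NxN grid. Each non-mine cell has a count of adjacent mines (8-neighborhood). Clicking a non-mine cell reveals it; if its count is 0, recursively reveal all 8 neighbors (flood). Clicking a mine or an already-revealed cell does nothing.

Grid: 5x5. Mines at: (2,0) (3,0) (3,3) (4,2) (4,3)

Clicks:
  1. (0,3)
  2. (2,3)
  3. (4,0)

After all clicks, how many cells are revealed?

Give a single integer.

Answer: 15

Derivation:
Click 1 (0,3) count=0: revealed 14 new [(0,0) (0,1) (0,2) (0,3) (0,4) (1,0) (1,1) (1,2) (1,3) (1,4) (2,1) (2,2) (2,3) (2,4)] -> total=14
Click 2 (2,3) count=1: revealed 0 new [(none)] -> total=14
Click 3 (4,0) count=1: revealed 1 new [(4,0)] -> total=15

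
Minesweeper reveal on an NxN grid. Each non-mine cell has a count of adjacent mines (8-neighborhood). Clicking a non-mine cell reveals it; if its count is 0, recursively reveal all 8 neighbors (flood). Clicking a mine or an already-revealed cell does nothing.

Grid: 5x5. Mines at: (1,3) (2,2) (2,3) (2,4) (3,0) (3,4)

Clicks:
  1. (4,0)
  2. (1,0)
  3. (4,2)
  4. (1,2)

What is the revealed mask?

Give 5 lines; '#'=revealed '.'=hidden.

Answer: ###..
###..
##...
.###.
####.

Derivation:
Click 1 (4,0) count=1: revealed 1 new [(4,0)] -> total=1
Click 2 (1,0) count=0: revealed 8 new [(0,0) (0,1) (0,2) (1,0) (1,1) (1,2) (2,0) (2,1)] -> total=9
Click 3 (4,2) count=0: revealed 6 new [(3,1) (3,2) (3,3) (4,1) (4,2) (4,3)] -> total=15
Click 4 (1,2) count=3: revealed 0 new [(none)] -> total=15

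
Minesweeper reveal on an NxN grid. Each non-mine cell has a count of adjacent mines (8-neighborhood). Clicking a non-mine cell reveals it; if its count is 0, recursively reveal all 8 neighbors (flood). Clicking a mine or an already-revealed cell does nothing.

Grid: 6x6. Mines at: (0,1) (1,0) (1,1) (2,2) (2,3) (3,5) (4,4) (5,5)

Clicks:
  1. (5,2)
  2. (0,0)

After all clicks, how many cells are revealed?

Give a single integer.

Answer: 15

Derivation:
Click 1 (5,2) count=0: revealed 14 new [(2,0) (2,1) (3,0) (3,1) (3,2) (3,3) (4,0) (4,1) (4,2) (4,3) (5,0) (5,1) (5,2) (5,3)] -> total=14
Click 2 (0,0) count=3: revealed 1 new [(0,0)] -> total=15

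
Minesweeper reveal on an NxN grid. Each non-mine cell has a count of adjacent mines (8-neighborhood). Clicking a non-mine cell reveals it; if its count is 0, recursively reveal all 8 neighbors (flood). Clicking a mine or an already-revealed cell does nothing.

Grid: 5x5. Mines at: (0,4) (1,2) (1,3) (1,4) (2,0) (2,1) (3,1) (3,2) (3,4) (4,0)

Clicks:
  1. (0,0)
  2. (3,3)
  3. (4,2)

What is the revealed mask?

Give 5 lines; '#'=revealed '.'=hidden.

Answer: ##...
##...
.....
...#.
..#..

Derivation:
Click 1 (0,0) count=0: revealed 4 new [(0,0) (0,1) (1,0) (1,1)] -> total=4
Click 2 (3,3) count=2: revealed 1 new [(3,3)] -> total=5
Click 3 (4,2) count=2: revealed 1 new [(4,2)] -> total=6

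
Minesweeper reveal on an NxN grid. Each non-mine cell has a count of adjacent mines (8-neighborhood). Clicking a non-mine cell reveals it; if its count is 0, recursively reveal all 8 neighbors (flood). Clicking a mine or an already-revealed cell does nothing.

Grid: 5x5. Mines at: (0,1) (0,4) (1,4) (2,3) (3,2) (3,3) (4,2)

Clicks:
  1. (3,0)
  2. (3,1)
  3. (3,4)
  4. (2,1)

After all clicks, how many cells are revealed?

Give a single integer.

Answer: 9

Derivation:
Click 1 (3,0) count=0: revealed 8 new [(1,0) (1,1) (2,0) (2,1) (3,0) (3,1) (4,0) (4,1)] -> total=8
Click 2 (3,1) count=2: revealed 0 new [(none)] -> total=8
Click 3 (3,4) count=2: revealed 1 new [(3,4)] -> total=9
Click 4 (2,1) count=1: revealed 0 new [(none)] -> total=9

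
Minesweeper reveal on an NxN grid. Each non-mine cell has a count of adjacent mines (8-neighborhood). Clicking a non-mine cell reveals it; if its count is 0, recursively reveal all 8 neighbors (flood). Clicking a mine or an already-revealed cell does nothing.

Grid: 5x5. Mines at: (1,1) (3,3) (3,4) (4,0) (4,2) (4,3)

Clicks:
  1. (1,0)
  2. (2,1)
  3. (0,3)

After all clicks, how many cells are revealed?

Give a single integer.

Answer: 11

Derivation:
Click 1 (1,0) count=1: revealed 1 new [(1,0)] -> total=1
Click 2 (2,1) count=1: revealed 1 new [(2,1)] -> total=2
Click 3 (0,3) count=0: revealed 9 new [(0,2) (0,3) (0,4) (1,2) (1,3) (1,4) (2,2) (2,3) (2,4)] -> total=11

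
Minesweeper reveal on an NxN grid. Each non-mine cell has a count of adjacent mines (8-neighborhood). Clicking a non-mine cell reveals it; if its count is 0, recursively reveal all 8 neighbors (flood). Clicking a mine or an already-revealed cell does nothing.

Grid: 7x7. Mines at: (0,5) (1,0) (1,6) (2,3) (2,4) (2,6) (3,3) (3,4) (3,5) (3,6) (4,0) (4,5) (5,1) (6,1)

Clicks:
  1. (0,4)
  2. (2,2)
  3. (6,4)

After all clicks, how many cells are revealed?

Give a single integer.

Click 1 (0,4) count=1: revealed 1 new [(0,4)] -> total=1
Click 2 (2,2) count=2: revealed 1 new [(2,2)] -> total=2
Click 3 (6,4) count=0: revealed 13 new [(4,2) (4,3) (4,4) (5,2) (5,3) (5,4) (5,5) (5,6) (6,2) (6,3) (6,4) (6,5) (6,6)] -> total=15

Answer: 15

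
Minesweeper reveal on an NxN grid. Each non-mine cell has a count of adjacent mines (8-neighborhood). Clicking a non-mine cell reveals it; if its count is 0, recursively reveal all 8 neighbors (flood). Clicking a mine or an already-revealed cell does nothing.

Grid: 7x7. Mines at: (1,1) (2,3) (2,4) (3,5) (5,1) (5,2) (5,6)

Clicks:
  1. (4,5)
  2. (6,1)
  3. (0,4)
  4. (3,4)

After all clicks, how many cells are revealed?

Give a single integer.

Answer: 15

Derivation:
Click 1 (4,5) count=2: revealed 1 new [(4,5)] -> total=1
Click 2 (6,1) count=2: revealed 1 new [(6,1)] -> total=2
Click 3 (0,4) count=0: revealed 12 new [(0,2) (0,3) (0,4) (0,5) (0,6) (1,2) (1,3) (1,4) (1,5) (1,6) (2,5) (2,6)] -> total=14
Click 4 (3,4) count=3: revealed 1 new [(3,4)] -> total=15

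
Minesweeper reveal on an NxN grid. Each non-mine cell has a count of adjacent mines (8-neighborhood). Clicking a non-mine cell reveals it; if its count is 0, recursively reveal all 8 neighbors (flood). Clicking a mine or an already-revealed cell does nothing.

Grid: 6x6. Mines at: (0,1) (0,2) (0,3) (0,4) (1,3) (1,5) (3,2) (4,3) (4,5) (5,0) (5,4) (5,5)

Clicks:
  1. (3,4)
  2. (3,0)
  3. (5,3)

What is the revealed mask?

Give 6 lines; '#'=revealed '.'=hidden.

Click 1 (3,4) count=2: revealed 1 new [(3,4)] -> total=1
Click 2 (3,0) count=0: revealed 8 new [(1,0) (1,1) (2,0) (2,1) (3,0) (3,1) (4,0) (4,1)] -> total=9
Click 3 (5,3) count=2: revealed 1 new [(5,3)] -> total=10

Answer: ......
##....
##....
##..#.
##....
...#..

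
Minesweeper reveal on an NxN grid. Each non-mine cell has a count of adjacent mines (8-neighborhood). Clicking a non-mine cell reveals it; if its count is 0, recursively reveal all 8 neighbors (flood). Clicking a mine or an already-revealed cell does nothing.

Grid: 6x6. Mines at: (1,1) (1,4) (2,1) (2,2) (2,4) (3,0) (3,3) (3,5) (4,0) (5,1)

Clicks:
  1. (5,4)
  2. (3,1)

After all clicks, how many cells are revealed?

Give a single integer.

Click 1 (5,4) count=0: revealed 8 new [(4,2) (4,3) (4,4) (4,5) (5,2) (5,3) (5,4) (5,5)] -> total=8
Click 2 (3,1) count=4: revealed 1 new [(3,1)] -> total=9

Answer: 9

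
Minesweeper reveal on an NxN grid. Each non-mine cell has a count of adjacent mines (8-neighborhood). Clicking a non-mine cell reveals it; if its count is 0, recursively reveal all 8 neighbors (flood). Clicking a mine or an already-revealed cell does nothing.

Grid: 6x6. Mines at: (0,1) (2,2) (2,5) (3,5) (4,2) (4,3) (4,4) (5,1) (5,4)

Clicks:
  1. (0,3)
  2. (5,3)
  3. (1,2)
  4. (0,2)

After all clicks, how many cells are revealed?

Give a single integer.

Answer: 9

Derivation:
Click 1 (0,3) count=0: revealed 8 new [(0,2) (0,3) (0,4) (0,5) (1,2) (1,3) (1,4) (1,5)] -> total=8
Click 2 (5,3) count=4: revealed 1 new [(5,3)] -> total=9
Click 3 (1,2) count=2: revealed 0 new [(none)] -> total=9
Click 4 (0,2) count=1: revealed 0 new [(none)] -> total=9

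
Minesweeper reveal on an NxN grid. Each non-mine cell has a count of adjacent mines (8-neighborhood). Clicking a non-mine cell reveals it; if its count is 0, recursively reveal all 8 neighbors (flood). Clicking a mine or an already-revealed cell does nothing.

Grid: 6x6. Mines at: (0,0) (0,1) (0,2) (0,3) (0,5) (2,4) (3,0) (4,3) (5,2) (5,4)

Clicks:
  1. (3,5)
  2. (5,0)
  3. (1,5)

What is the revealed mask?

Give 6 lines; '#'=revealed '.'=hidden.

Click 1 (3,5) count=1: revealed 1 new [(3,5)] -> total=1
Click 2 (5,0) count=0: revealed 4 new [(4,0) (4,1) (5,0) (5,1)] -> total=5
Click 3 (1,5) count=2: revealed 1 new [(1,5)] -> total=6

Answer: ......
.....#
......
.....#
##....
##....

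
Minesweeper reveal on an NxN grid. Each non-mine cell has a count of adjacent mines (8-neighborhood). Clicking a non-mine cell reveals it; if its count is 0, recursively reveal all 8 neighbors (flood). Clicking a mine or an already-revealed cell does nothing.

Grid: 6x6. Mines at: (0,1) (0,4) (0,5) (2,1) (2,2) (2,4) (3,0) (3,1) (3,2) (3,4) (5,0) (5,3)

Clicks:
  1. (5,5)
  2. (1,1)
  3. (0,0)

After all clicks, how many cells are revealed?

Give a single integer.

Click 1 (5,5) count=0: revealed 4 new [(4,4) (4,5) (5,4) (5,5)] -> total=4
Click 2 (1,1) count=3: revealed 1 new [(1,1)] -> total=5
Click 3 (0,0) count=1: revealed 1 new [(0,0)] -> total=6

Answer: 6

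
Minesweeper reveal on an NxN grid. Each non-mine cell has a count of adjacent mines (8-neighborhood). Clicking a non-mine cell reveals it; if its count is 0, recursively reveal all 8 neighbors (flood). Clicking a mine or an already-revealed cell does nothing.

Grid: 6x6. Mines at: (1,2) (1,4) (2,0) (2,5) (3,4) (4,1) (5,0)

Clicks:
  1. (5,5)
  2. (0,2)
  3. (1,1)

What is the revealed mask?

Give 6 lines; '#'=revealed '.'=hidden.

Click 1 (5,5) count=0: revealed 8 new [(4,2) (4,3) (4,4) (4,5) (5,2) (5,3) (5,4) (5,5)] -> total=8
Click 2 (0,2) count=1: revealed 1 new [(0,2)] -> total=9
Click 3 (1,1) count=2: revealed 1 new [(1,1)] -> total=10

Answer: ..#...
.#....
......
......
..####
..####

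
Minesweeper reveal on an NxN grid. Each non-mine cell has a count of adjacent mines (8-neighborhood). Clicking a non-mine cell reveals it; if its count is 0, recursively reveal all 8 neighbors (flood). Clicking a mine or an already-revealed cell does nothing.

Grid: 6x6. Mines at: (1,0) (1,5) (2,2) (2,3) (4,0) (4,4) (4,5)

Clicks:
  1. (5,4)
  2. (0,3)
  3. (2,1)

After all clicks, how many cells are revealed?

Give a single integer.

Click 1 (5,4) count=2: revealed 1 new [(5,4)] -> total=1
Click 2 (0,3) count=0: revealed 8 new [(0,1) (0,2) (0,3) (0,4) (1,1) (1,2) (1,3) (1,4)] -> total=9
Click 3 (2,1) count=2: revealed 1 new [(2,1)] -> total=10

Answer: 10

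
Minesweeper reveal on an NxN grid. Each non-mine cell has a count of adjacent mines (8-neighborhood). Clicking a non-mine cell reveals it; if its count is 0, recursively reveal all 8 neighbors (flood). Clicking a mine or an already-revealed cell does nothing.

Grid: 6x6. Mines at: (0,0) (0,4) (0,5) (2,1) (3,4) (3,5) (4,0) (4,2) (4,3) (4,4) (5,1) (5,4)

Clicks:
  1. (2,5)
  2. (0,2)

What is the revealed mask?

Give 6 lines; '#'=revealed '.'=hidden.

Answer: .###..
.###..
.....#
......
......
......

Derivation:
Click 1 (2,5) count=2: revealed 1 new [(2,5)] -> total=1
Click 2 (0,2) count=0: revealed 6 new [(0,1) (0,2) (0,3) (1,1) (1,2) (1,3)] -> total=7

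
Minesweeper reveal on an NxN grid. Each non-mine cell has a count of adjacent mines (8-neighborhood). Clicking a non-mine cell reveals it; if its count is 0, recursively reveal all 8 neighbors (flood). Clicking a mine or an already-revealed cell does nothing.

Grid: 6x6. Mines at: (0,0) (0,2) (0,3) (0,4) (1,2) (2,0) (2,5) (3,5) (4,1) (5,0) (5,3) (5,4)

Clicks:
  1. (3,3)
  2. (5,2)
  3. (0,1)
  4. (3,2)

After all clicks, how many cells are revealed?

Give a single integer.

Answer: 11

Derivation:
Click 1 (3,3) count=0: revealed 9 new [(2,2) (2,3) (2,4) (3,2) (3,3) (3,4) (4,2) (4,3) (4,4)] -> total=9
Click 2 (5,2) count=2: revealed 1 new [(5,2)] -> total=10
Click 3 (0,1) count=3: revealed 1 new [(0,1)] -> total=11
Click 4 (3,2) count=1: revealed 0 new [(none)] -> total=11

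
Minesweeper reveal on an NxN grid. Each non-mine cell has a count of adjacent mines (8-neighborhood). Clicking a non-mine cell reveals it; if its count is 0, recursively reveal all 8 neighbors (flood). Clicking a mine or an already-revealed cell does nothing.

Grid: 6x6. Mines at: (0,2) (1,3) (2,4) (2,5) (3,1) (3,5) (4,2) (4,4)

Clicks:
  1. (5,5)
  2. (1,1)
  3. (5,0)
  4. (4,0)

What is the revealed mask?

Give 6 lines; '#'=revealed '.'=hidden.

Answer: ......
.#....
......
......
##....
##...#

Derivation:
Click 1 (5,5) count=1: revealed 1 new [(5,5)] -> total=1
Click 2 (1,1) count=1: revealed 1 new [(1,1)] -> total=2
Click 3 (5,0) count=0: revealed 4 new [(4,0) (4,1) (5,0) (5,1)] -> total=6
Click 4 (4,0) count=1: revealed 0 new [(none)] -> total=6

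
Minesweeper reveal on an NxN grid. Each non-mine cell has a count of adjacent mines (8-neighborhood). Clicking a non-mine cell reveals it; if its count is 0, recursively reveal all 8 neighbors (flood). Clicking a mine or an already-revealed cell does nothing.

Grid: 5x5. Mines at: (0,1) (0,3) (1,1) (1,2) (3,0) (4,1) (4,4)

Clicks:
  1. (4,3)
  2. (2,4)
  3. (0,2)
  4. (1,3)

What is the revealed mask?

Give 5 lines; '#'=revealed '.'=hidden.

Answer: ..#..
...##
...##
...##
...#.

Derivation:
Click 1 (4,3) count=1: revealed 1 new [(4,3)] -> total=1
Click 2 (2,4) count=0: revealed 6 new [(1,3) (1,4) (2,3) (2,4) (3,3) (3,4)] -> total=7
Click 3 (0,2) count=4: revealed 1 new [(0,2)] -> total=8
Click 4 (1,3) count=2: revealed 0 new [(none)] -> total=8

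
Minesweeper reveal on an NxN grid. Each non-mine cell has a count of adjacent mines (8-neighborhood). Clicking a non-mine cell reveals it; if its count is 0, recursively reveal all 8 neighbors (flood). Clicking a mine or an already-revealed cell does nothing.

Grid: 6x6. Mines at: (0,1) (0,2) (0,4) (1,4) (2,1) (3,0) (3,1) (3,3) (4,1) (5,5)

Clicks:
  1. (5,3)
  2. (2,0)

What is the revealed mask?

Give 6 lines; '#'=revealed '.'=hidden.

Click 1 (5,3) count=0: revealed 6 new [(4,2) (4,3) (4,4) (5,2) (5,3) (5,4)] -> total=6
Click 2 (2,0) count=3: revealed 1 new [(2,0)] -> total=7

Answer: ......
......
#.....
......
..###.
..###.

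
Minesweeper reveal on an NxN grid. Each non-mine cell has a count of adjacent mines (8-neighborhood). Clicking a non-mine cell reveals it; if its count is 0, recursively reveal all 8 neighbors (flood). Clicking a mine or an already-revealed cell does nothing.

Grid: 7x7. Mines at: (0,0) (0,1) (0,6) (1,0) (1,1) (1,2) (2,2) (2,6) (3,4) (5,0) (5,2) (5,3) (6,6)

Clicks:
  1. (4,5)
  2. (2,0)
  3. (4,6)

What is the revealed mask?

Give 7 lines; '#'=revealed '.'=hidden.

Answer: .......
.......
#......
.....##
.....##
.....##
.......

Derivation:
Click 1 (4,5) count=1: revealed 1 new [(4,5)] -> total=1
Click 2 (2,0) count=2: revealed 1 new [(2,0)] -> total=2
Click 3 (4,6) count=0: revealed 5 new [(3,5) (3,6) (4,6) (5,5) (5,6)] -> total=7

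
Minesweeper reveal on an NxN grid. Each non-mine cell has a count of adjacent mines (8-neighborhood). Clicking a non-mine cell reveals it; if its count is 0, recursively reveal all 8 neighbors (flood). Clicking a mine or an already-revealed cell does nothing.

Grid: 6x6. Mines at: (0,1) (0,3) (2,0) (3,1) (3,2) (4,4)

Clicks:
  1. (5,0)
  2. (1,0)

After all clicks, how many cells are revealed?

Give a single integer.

Click 1 (5,0) count=0: revealed 8 new [(4,0) (4,1) (4,2) (4,3) (5,0) (5,1) (5,2) (5,3)] -> total=8
Click 2 (1,0) count=2: revealed 1 new [(1,0)] -> total=9

Answer: 9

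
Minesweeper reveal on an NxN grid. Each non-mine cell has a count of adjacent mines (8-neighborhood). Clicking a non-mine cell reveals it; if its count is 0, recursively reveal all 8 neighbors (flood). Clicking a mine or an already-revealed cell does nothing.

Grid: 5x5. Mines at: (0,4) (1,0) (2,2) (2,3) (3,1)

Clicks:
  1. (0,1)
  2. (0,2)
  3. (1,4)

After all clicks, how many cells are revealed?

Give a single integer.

Click 1 (0,1) count=1: revealed 1 new [(0,1)] -> total=1
Click 2 (0,2) count=0: revealed 5 new [(0,2) (0,3) (1,1) (1,2) (1,3)] -> total=6
Click 3 (1,4) count=2: revealed 1 new [(1,4)] -> total=7

Answer: 7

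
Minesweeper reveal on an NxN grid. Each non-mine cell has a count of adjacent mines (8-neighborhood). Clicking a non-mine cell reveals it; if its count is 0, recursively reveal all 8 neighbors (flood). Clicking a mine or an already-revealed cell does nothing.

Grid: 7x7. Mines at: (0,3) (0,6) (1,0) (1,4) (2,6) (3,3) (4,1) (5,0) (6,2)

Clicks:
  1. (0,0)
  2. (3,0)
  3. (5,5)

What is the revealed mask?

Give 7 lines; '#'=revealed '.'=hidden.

Answer: #......
.......
.......
#...###
...####
...####
...####

Derivation:
Click 1 (0,0) count=1: revealed 1 new [(0,0)] -> total=1
Click 2 (3,0) count=1: revealed 1 new [(3,0)] -> total=2
Click 3 (5,5) count=0: revealed 15 new [(3,4) (3,5) (3,6) (4,3) (4,4) (4,5) (4,6) (5,3) (5,4) (5,5) (5,6) (6,3) (6,4) (6,5) (6,6)] -> total=17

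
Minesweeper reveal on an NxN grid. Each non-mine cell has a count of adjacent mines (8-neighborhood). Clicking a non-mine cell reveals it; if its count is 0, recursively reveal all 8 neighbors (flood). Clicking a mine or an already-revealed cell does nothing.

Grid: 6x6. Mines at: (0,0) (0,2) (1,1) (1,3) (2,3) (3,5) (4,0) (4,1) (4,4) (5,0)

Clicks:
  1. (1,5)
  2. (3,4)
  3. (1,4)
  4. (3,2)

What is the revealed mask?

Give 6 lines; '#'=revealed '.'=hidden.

Click 1 (1,5) count=0: revealed 6 new [(0,4) (0,5) (1,4) (1,5) (2,4) (2,5)] -> total=6
Click 2 (3,4) count=3: revealed 1 new [(3,4)] -> total=7
Click 3 (1,4) count=2: revealed 0 new [(none)] -> total=7
Click 4 (3,2) count=2: revealed 1 new [(3,2)] -> total=8

Answer: ....##
....##
....##
..#.#.
......
......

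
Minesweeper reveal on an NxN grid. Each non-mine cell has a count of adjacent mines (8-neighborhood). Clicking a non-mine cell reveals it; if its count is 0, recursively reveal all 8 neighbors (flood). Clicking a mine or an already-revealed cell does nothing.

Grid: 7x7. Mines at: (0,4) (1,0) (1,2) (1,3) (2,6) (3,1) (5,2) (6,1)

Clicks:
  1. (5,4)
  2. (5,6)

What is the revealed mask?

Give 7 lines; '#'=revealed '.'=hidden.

Click 1 (5,4) count=0: revealed 22 new [(2,2) (2,3) (2,4) (2,5) (3,2) (3,3) (3,4) (3,5) (3,6) (4,2) (4,3) (4,4) (4,5) (4,6) (5,3) (5,4) (5,5) (5,6) (6,3) (6,4) (6,5) (6,6)] -> total=22
Click 2 (5,6) count=0: revealed 0 new [(none)] -> total=22

Answer: .......
.......
..####.
..#####
..#####
...####
...####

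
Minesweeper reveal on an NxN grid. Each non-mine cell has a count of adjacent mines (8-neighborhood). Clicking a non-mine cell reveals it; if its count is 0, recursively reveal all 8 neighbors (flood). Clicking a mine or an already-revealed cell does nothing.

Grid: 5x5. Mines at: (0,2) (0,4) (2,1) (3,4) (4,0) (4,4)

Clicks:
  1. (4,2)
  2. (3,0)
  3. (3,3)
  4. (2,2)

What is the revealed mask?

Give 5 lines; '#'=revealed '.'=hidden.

Click 1 (4,2) count=0: revealed 6 new [(3,1) (3,2) (3,3) (4,1) (4,2) (4,3)] -> total=6
Click 2 (3,0) count=2: revealed 1 new [(3,0)] -> total=7
Click 3 (3,3) count=2: revealed 0 new [(none)] -> total=7
Click 4 (2,2) count=1: revealed 1 new [(2,2)] -> total=8

Answer: .....
.....
..#..
####.
.###.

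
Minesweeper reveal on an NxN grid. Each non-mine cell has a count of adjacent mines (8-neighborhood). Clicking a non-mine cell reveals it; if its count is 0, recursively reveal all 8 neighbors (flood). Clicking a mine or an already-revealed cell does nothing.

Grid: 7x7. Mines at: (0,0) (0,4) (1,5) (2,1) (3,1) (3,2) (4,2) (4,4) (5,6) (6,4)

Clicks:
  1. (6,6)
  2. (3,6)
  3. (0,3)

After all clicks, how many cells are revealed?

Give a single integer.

Click 1 (6,6) count=1: revealed 1 new [(6,6)] -> total=1
Click 2 (3,6) count=0: revealed 6 new [(2,5) (2,6) (3,5) (3,6) (4,5) (4,6)] -> total=7
Click 3 (0,3) count=1: revealed 1 new [(0,3)] -> total=8

Answer: 8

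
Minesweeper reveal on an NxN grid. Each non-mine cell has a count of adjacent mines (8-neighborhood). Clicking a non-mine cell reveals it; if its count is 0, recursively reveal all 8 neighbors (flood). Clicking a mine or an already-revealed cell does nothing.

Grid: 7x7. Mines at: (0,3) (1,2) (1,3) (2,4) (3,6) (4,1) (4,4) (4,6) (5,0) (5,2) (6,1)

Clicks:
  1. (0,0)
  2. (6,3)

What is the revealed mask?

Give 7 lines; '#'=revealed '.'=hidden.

Answer: ##.....
##.....
##.....
##.....
.......
.......
...#...

Derivation:
Click 1 (0,0) count=0: revealed 8 new [(0,0) (0,1) (1,0) (1,1) (2,0) (2,1) (3,0) (3,1)] -> total=8
Click 2 (6,3) count=1: revealed 1 new [(6,3)] -> total=9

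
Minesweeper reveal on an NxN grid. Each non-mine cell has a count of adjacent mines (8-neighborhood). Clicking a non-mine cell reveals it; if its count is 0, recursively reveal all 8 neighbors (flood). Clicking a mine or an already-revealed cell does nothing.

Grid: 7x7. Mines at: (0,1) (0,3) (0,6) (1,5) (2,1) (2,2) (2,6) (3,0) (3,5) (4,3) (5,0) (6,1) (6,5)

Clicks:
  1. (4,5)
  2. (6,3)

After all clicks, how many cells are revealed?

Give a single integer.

Click 1 (4,5) count=1: revealed 1 new [(4,5)] -> total=1
Click 2 (6,3) count=0: revealed 6 new [(5,2) (5,3) (5,4) (6,2) (6,3) (6,4)] -> total=7

Answer: 7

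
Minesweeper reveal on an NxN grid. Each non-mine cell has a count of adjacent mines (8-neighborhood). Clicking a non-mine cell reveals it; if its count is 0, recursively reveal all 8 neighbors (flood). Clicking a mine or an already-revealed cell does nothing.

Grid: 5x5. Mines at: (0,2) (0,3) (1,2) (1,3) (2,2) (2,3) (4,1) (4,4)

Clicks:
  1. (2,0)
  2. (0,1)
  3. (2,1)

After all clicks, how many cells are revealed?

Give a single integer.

Click 1 (2,0) count=0: revealed 8 new [(0,0) (0,1) (1,0) (1,1) (2,0) (2,1) (3,0) (3,1)] -> total=8
Click 2 (0,1) count=2: revealed 0 new [(none)] -> total=8
Click 3 (2,1) count=2: revealed 0 new [(none)] -> total=8

Answer: 8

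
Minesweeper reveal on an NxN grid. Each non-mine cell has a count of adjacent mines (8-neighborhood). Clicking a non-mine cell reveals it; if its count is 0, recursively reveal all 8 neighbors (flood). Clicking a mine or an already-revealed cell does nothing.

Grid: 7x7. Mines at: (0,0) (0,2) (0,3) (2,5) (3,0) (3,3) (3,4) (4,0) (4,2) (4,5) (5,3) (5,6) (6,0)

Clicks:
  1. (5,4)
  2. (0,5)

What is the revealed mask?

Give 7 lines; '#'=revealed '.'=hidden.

Answer: ....###
....###
.......
.......
.......
....#..
.......

Derivation:
Click 1 (5,4) count=2: revealed 1 new [(5,4)] -> total=1
Click 2 (0,5) count=0: revealed 6 new [(0,4) (0,5) (0,6) (1,4) (1,5) (1,6)] -> total=7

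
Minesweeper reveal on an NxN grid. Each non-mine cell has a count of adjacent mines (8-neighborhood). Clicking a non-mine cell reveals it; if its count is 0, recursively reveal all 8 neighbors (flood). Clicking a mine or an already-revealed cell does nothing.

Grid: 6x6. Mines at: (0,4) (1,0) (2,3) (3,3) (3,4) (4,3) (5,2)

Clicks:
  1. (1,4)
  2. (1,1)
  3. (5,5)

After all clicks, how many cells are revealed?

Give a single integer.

Answer: 6

Derivation:
Click 1 (1,4) count=2: revealed 1 new [(1,4)] -> total=1
Click 2 (1,1) count=1: revealed 1 new [(1,1)] -> total=2
Click 3 (5,5) count=0: revealed 4 new [(4,4) (4,5) (5,4) (5,5)] -> total=6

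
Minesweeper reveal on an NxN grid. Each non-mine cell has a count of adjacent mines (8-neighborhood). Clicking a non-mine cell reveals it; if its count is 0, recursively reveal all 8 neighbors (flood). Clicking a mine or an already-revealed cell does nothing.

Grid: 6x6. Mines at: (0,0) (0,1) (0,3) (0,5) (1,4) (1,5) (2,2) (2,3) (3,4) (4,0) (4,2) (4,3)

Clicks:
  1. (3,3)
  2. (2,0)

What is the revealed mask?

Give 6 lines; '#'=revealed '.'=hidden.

Answer: ......
##....
##....
##.#..
......
......

Derivation:
Click 1 (3,3) count=5: revealed 1 new [(3,3)] -> total=1
Click 2 (2,0) count=0: revealed 6 new [(1,0) (1,1) (2,0) (2,1) (3,0) (3,1)] -> total=7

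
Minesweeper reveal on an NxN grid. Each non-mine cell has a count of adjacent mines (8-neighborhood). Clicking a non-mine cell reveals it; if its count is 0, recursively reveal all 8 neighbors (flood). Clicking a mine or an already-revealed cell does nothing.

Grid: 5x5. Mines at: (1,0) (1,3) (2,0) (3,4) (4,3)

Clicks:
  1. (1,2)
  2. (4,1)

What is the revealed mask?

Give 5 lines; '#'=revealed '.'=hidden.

Answer: .....
..#..
.....
###..
###..

Derivation:
Click 1 (1,2) count=1: revealed 1 new [(1,2)] -> total=1
Click 2 (4,1) count=0: revealed 6 new [(3,0) (3,1) (3,2) (4,0) (4,1) (4,2)] -> total=7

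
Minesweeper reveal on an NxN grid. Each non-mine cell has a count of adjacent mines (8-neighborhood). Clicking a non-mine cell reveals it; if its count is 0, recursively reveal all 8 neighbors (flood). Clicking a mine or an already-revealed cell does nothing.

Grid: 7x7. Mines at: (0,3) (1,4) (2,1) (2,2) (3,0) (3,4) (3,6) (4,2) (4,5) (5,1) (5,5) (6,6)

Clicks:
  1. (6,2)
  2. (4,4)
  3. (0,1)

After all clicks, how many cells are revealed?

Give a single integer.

Answer: 8

Derivation:
Click 1 (6,2) count=1: revealed 1 new [(6,2)] -> total=1
Click 2 (4,4) count=3: revealed 1 new [(4,4)] -> total=2
Click 3 (0,1) count=0: revealed 6 new [(0,0) (0,1) (0,2) (1,0) (1,1) (1,2)] -> total=8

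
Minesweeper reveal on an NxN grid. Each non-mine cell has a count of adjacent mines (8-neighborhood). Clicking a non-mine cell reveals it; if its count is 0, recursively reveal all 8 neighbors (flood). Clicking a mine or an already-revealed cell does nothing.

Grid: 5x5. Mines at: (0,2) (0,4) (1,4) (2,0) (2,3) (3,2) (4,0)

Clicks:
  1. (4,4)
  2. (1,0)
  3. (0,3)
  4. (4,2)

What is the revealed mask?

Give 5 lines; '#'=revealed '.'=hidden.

Answer: ...#.
#....
.....
...##
..###

Derivation:
Click 1 (4,4) count=0: revealed 4 new [(3,3) (3,4) (4,3) (4,4)] -> total=4
Click 2 (1,0) count=1: revealed 1 new [(1,0)] -> total=5
Click 3 (0,3) count=3: revealed 1 new [(0,3)] -> total=6
Click 4 (4,2) count=1: revealed 1 new [(4,2)] -> total=7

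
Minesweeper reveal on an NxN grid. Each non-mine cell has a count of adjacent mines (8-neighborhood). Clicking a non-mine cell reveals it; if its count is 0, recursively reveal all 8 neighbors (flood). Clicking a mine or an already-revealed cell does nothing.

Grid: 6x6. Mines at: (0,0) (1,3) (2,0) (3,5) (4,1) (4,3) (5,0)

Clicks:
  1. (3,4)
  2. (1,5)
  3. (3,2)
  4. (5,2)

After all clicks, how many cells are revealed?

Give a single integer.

Click 1 (3,4) count=2: revealed 1 new [(3,4)] -> total=1
Click 2 (1,5) count=0: revealed 6 new [(0,4) (0,5) (1,4) (1,5) (2,4) (2,5)] -> total=7
Click 3 (3,2) count=2: revealed 1 new [(3,2)] -> total=8
Click 4 (5,2) count=2: revealed 1 new [(5,2)] -> total=9

Answer: 9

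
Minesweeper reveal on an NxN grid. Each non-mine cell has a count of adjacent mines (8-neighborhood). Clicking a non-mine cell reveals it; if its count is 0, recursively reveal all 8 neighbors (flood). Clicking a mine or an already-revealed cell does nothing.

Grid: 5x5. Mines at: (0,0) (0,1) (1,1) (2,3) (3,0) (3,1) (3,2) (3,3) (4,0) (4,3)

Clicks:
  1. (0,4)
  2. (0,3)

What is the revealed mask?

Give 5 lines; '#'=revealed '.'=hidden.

Answer: ..###
..###
.....
.....
.....

Derivation:
Click 1 (0,4) count=0: revealed 6 new [(0,2) (0,3) (0,4) (1,2) (1,3) (1,4)] -> total=6
Click 2 (0,3) count=0: revealed 0 new [(none)] -> total=6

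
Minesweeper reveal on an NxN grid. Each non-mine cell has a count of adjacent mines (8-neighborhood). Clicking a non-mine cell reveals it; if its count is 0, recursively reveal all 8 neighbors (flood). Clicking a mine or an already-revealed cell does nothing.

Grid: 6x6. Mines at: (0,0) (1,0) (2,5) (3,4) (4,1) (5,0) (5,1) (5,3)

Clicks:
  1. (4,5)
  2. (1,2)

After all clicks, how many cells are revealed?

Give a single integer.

Click 1 (4,5) count=1: revealed 1 new [(4,5)] -> total=1
Click 2 (1,2) count=0: revealed 17 new [(0,1) (0,2) (0,3) (0,4) (0,5) (1,1) (1,2) (1,3) (1,4) (1,5) (2,1) (2,2) (2,3) (2,4) (3,1) (3,2) (3,3)] -> total=18

Answer: 18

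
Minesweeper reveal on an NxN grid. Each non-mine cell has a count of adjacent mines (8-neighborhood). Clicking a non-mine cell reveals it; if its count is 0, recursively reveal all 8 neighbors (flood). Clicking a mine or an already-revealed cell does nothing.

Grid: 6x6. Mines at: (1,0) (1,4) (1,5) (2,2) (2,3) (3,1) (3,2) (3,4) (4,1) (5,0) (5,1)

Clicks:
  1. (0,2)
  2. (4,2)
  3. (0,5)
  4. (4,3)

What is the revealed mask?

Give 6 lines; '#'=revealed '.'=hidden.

Click 1 (0,2) count=0: revealed 6 new [(0,1) (0,2) (0,3) (1,1) (1,2) (1,3)] -> total=6
Click 2 (4,2) count=4: revealed 1 new [(4,2)] -> total=7
Click 3 (0,5) count=2: revealed 1 new [(0,5)] -> total=8
Click 4 (4,3) count=2: revealed 1 new [(4,3)] -> total=9

Answer: .###.#
.###..
......
......
..##..
......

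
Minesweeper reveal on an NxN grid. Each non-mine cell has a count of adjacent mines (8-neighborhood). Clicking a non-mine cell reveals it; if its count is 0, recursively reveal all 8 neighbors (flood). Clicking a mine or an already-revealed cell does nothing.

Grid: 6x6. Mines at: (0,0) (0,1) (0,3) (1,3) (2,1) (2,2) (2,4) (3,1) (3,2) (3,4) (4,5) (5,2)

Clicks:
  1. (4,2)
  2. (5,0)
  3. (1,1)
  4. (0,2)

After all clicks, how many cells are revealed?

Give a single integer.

Click 1 (4,2) count=3: revealed 1 new [(4,2)] -> total=1
Click 2 (5,0) count=0: revealed 4 new [(4,0) (4,1) (5,0) (5,1)] -> total=5
Click 3 (1,1) count=4: revealed 1 new [(1,1)] -> total=6
Click 4 (0,2) count=3: revealed 1 new [(0,2)] -> total=7

Answer: 7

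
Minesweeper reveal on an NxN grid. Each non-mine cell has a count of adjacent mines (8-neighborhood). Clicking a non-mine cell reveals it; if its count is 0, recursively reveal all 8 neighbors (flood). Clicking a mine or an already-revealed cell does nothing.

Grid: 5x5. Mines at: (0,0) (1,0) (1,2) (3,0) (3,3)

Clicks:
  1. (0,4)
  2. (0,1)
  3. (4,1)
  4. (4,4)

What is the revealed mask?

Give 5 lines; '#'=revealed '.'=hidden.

Click 1 (0,4) count=0: revealed 6 new [(0,3) (0,4) (1,3) (1,4) (2,3) (2,4)] -> total=6
Click 2 (0,1) count=3: revealed 1 new [(0,1)] -> total=7
Click 3 (4,1) count=1: revealed 1 new [(4,1)] -> total=8
Click 4 (4,4) count=1: revealed 1 new [(4,4)] -> total=9

Answer: .#.##
...##
...##
.....
.#..#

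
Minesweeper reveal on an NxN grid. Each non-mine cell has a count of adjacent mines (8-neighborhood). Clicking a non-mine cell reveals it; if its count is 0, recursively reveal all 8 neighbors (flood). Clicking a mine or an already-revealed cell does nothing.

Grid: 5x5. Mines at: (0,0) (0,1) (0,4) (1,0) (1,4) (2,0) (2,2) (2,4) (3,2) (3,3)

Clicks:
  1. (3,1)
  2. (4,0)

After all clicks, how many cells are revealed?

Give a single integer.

Answer: 4

Derivation:
Click 1 (3,1) count=3: revealed 1 new [(3,1)] -> total=1
Click 2 (4,0) count=0: revealed 3 new [(3,0) (4,0) (4,1)] -> total=4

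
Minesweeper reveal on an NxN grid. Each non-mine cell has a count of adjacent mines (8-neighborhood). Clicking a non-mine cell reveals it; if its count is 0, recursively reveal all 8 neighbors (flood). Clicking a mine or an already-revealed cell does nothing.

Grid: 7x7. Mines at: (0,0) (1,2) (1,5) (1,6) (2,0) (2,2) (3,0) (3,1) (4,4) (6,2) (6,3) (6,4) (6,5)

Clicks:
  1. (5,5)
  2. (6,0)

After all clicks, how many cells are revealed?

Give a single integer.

Click 1 (5,5) count=3: revealed 1 new [(5,5)] -> total=1
Click 2 (6,0) count=0: revealed 6 new [(4,0) (4,1) (5,0) (5,1) (6,0) (6,1)] -> total=7

Answer: 7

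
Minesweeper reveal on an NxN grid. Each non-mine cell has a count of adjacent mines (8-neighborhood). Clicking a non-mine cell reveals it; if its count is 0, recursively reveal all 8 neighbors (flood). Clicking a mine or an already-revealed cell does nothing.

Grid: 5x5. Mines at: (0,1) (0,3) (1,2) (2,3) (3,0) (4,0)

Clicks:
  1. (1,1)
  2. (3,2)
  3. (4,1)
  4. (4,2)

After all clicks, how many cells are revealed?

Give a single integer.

Answer: 9

Derivation:
Click 1 (1,1) count=2: revealed 1 new [(1,1)] -> total=1
Click 2 (3,2) count=1: revealed 1 new [(3,2)] -> total=2
Click 3 (4,1) count=2: revealed 1 new [(4,1)] -> total=3
Click 4 (4,2) count=0: revealed 6 new [(3,1) (3,3) (3,4) (4,2) (4,3) (4,4)] -> total=9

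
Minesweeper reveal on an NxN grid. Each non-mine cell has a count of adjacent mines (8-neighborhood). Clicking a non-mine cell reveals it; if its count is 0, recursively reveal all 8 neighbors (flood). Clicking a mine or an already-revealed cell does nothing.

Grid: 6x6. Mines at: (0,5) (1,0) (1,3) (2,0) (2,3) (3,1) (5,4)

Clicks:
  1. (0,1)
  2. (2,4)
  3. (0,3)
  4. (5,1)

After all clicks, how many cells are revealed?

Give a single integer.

Answer: 11

Derivation:
Click 1 (0,1) count=1: revealed 1 new [(0,1)] -> total=1
Click 2 (2,4) count=2: revealed 1 new [(2,4)] -> total=2
Click 3 (0,3) count=1: revealed 1 new [(0,3)] -> total=3
Click 4 (5,1) count=0: revealed 8 new [(4,0) (4,1) (4,2) (4,3) (5,0) (5,1) (5,2) (5,3)] -> total=11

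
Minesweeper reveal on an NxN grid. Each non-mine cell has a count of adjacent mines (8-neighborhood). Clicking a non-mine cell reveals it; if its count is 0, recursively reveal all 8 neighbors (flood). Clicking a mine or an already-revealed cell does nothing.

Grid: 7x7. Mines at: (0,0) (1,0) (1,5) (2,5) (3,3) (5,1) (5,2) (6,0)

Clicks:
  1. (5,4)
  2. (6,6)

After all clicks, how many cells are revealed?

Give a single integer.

Answer: 15

Derivation:
Click 1 (5,4) count=0: revealed 15 new [(3,4) (3,5) (3,6) (4,3) (4,4) (4,5) (4,6) (5,3) (5,4) (5,5) (5,6) (6,3) (6,4) (6,5) (6,6)] -> total=15
Click 2 (6,6) count=0: revealed 0 new [(none)] -> total=15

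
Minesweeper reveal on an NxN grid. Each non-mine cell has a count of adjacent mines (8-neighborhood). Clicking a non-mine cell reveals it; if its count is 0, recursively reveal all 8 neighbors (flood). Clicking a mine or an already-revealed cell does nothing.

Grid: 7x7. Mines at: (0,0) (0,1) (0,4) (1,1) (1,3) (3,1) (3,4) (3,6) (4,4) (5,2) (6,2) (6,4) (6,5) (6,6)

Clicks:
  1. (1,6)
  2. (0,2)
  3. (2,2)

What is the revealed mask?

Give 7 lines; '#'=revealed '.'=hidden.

Answer: ..#..##
.....##
..#..##
.......
.......
.......
.......

Derivation:
Click 1 (1,6) count=0: revealed 6 new [(0,5) (0,6) (1,5) (1,6) (2,5) (2,6)] -> total=6
Click 2 (0,2) count=3: revealed 1 new [(0,2)] -> total=7
Click 3 (2,2) count=3: revealed 1 new [(2,2)] -> total=8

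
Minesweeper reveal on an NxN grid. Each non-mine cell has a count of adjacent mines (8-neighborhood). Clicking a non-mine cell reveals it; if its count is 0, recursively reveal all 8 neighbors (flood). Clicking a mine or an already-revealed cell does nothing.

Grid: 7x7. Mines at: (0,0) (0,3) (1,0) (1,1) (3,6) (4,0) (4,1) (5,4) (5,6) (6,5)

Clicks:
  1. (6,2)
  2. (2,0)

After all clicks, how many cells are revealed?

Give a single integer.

Answer: 9

Derivation:
Click 1 (6,2) count=0: revealed 8 new [(5,0) (5,1) (5,2) (5,3) (6,0) (6,1) (6,2) (6,3)] -> total=8
Click 2 (2,0) count=2: revealed 1 new [(2,0)] -> total=9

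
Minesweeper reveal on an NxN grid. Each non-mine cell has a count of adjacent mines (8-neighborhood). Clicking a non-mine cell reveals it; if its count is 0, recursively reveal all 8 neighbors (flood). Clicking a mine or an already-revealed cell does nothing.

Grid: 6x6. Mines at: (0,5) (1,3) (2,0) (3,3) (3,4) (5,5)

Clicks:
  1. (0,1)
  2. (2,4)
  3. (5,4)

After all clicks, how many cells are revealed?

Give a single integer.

Click 1 (0,1) count=0: revealed 6 new [(0,0) (0,1) (0,2) (1,0) (1,1) (1,2)] -> total=6
Click 2 (2,4) count=3: revealed 1 new [(2,4)] -> total=7
Click 3 (5,4) count=1: revealed 1 new [(5,4)] -> total=8

Answer: 8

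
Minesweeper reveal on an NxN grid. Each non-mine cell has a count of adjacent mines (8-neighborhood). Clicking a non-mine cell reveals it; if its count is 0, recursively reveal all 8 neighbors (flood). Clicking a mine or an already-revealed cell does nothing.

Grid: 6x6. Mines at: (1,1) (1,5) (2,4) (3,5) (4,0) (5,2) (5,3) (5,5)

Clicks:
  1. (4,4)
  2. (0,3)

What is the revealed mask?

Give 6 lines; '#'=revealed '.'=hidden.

Click 1 (4,4) count=3: revealed 1 new [(4,4)] -> total=1
Click 2 (0,3) count=0: revealed 6 new [(0,2) (0,3) (0,4) (1,2) (1,3) (1,4)] -> total=7

Answer: ..###.
..###.
......
......
....#.
......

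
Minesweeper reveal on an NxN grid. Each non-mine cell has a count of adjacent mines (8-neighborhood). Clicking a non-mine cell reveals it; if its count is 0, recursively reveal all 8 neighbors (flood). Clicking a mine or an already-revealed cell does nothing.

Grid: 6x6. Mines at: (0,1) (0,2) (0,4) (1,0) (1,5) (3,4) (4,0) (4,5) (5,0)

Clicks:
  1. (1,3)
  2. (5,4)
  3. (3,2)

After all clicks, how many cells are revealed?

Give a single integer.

Click 1 (1,3) count=2: revealed 1 new [(1,3)] -> total=1
Click 2 (5,4) count=1: revealed 1 new [(5,4)] -> total=2
Click 3 (3,2) count=0: revealed 15 new [(1,1) (1,2) (2,1) (2,2) (2,3) (3,1) (3,2) (3,3) (4,1) (4,2) (4,3) (4,4) (5,1) (5,2) (5,3)] -> total=17

Answer: 17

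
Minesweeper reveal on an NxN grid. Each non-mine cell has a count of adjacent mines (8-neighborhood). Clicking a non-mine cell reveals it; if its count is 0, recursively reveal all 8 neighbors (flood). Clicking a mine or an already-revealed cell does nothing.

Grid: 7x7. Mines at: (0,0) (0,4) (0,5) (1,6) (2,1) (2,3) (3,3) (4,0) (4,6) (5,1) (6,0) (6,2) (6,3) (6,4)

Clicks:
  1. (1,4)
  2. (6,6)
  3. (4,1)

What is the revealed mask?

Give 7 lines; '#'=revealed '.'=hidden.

Answer: .......
....#..
.......
.......
.#.....
.....##
.....##

Derivation:
Click 1 (1,4) count=3: revealed 1 new [(1,4)] -> total=1
Click 2 (6,6) count=0: revealed 4 new [(5,5) (5,6) (6,5) (6,6)] -> total=5
Click 3 (4,1) count=2: revealed 1 new [(4,1)] -> total=6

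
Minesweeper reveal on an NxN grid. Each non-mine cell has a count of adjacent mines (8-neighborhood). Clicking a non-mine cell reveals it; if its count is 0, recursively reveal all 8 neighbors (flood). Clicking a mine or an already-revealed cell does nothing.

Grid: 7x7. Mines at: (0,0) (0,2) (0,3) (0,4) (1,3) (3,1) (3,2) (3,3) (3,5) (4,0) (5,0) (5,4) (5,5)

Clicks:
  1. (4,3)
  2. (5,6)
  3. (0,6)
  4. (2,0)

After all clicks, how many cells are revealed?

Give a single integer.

Answer: 9

Derivation:
Click 1 (4,3) count=3: revealed 1 new [(4,3)] -> total=1
Click 2 (5,6) count=1: revealed 1 new [(5,6)] -> total=2
Click 3 (0,6) count=0: revealed 6 new [(0,5) (0,6) (1,5) (1,6) (2,5) (2,6)] -> total=8
Click 4 (2,0) count=1: revealed 1 new [(2,0)] -> total=9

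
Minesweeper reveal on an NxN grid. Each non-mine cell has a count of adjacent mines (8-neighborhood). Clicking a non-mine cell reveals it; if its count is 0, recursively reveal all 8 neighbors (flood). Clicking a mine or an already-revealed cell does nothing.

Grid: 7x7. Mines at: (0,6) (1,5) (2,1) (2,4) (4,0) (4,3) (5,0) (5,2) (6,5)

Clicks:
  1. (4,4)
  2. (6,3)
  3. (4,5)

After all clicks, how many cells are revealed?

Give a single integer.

Answer: 12

Derivation:
Click 1 (4,4) count=1: revealed 1 new [(4,4)] -> total=1
Click 2 (6,3) count=1: revealed 1 new [(6,3)] -> total=2
Click 3 (4,5) count=0: revealed 10 new [(2,5) (2,6) (3,4) (3,5) (3,6) (4,5) (4,6) (5,4) (5,5) (5,6)] -> total=12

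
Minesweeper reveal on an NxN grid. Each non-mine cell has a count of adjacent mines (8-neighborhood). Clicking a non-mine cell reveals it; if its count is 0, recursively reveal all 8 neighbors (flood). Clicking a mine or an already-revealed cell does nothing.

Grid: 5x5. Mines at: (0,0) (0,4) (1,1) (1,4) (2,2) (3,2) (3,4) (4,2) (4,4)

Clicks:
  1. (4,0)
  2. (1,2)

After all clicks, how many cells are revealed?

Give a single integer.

Click 1 (4,0) count=0: revealed 6 new [(2,0) (2,1) (3,0) (3,1) (4,0) (4,1)] -> total=6
Click 2 (1,2) count=2: revealed 1 new [(1,2)] -> total=7

Answer: 7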